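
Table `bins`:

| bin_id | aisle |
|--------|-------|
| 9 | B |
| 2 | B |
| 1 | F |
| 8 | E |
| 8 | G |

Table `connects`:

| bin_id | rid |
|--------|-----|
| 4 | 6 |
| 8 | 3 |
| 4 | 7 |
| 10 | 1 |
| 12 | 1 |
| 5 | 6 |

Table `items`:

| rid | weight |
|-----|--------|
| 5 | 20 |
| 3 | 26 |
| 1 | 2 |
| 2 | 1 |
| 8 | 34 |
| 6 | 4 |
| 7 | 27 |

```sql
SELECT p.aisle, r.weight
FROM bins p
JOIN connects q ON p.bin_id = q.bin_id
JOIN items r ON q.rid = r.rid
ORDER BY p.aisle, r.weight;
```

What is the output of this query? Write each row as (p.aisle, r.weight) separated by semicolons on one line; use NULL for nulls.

Joins associate left-to-right: bins INNER JOIN connects on bin_id gives 2 intermediate row(s).
Then INNER JOIN `items r` on rid: keep only rows whose q.rid appears in r.

(E, 26); (G, 26)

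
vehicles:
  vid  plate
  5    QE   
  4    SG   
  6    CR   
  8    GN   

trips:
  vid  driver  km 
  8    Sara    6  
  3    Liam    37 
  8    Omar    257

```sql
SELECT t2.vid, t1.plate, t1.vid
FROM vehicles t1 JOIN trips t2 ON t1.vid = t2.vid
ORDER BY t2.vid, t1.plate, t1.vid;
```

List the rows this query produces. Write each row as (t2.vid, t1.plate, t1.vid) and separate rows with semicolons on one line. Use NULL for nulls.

INNER JOIN keeps only pairs where the ON condition holds.
Matching on t1.vid = t2.vid.
Matched pairs: 2.

(8, GN, 8); (8, GN, 8)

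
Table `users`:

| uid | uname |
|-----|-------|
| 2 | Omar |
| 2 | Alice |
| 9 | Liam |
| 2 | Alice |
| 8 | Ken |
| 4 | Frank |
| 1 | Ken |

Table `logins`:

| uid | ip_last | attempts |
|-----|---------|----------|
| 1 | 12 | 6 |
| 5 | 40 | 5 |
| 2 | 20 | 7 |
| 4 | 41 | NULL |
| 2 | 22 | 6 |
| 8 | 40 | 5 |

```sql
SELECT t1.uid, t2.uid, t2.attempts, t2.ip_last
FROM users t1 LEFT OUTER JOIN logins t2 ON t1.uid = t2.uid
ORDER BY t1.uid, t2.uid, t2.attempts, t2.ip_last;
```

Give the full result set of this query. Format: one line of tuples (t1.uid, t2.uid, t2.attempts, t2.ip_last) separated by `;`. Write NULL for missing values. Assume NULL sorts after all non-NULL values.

LEFT JOIN keeps every row from `users`; unmatched rows get NULL for `logins`'s columns.
Matching on t1.uid = t2.uid.
- t1[0] uid=2 → 2 match(es) in t2 → 2 row(s).
- t1[1] uid=2 → 2 match(es) in t2 → 2 row(s).
- t1[2] uid=9 → no match; kept with NULLs on the t2 side.
- t1[3] uid=2 → 2 match(es) in t2 → 2 row(s).
- t1[4] uid=8 → 1 match(es) in t2 → 1 row(s).
- t1[5] uid=4 → 1 match(es) in t2 → 1 row(s).
- t1[6] uid=1 → 1 match(es) in t2 → 1 row(s).
After projecting and ordering:
t1.uid | t2.uid | t2.attempts | t2.ip_last
1 | 1 | 6 | 12
2 | 2 | 6 | 22
2 | 2 | 6 | 22
2 | 2 | 6 | 22
2 | 2 | 7 | 20
2 | 2 | 7 | 20
2 | 2 | 7 | 20
4 | 4 | NULL | 41
8 | 8 | 5 | 40
9 | NULL | NULL | NULL

(1, 1, 6, 12); (2, 2, 6, 22); (2, 2, 6, 22); (2, 2, 6, 22); (2, 2, 7, 20); (2, 2, 7, 20); (2, 2, 7, 20); (4, 4, NULL, 41); (8, 8, 5, 40); (9, NULL, NULL, NULL)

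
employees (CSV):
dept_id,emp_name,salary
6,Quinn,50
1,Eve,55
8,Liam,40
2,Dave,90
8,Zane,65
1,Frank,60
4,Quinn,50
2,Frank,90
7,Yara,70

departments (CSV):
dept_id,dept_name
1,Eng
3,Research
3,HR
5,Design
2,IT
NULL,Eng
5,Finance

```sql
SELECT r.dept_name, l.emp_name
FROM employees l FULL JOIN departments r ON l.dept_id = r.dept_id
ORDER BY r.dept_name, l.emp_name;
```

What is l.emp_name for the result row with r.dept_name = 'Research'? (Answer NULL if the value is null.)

FULL OUTER JOIN keeps every row from both sides; unmatched rows get NULL for the other side's columns.
Matching on l.dept_id = r.dept_id. A NULL in a compared column never satisfies the condition.
Matched pairs: 4; unmatched l rows kept: 5; unmatched r rows kept: 5.

NULL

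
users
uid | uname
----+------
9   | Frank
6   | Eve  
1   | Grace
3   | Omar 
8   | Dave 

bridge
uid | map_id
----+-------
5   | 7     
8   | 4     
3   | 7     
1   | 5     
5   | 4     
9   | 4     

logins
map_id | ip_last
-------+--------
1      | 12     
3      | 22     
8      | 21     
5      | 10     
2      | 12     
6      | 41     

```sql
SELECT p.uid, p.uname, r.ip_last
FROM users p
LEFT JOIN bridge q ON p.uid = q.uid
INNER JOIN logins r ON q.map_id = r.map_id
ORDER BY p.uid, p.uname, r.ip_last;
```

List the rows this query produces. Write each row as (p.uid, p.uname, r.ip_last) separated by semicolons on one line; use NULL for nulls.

Evaluate left to right. First `users p LEFT JOIN bridge q` on uid: 5 row(s).
Then INNER JOIN `logins r` on map_id: keep only rows whose q.map_id appears in r.

(1, Grace, 10)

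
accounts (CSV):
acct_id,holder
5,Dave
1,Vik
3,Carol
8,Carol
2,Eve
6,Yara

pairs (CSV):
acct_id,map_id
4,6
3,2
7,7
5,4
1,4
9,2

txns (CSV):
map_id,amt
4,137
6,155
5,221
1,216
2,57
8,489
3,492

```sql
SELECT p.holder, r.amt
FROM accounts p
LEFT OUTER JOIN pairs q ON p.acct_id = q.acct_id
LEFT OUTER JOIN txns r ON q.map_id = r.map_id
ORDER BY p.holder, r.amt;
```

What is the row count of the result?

Joins associate left-to-right: accounts LEFT JOIN pairs on acct_id gives 6 intermediate row(s).
Then LEFT JOIN `txns r` on map_id: each of those 6 rows is kept; rows whose q.map_id has no match in r get NULL for r's columns.
Result: 6 row(s).

6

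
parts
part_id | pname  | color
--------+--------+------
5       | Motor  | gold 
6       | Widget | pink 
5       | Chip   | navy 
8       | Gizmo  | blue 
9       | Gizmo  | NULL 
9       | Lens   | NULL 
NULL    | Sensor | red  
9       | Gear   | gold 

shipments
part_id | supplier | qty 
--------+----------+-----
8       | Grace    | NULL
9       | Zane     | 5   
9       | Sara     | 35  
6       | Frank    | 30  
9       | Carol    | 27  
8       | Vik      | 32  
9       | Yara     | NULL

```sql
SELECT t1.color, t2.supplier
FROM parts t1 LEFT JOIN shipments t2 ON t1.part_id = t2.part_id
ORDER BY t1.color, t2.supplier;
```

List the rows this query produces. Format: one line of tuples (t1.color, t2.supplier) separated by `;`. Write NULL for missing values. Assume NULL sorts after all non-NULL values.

LEFT JOIN keeps every row from `parts`; unmatched rows get NULL for `shipments`'s columns.
Matching on t1.part_id = t2.part_id. A NULL in a compared column never satisfies the condition.
- part_id=5: no t2 row matches, row kept with t2 columns NULL.
- part_id=6: 1 matching t2 row(s), so 1 row(s) emitted.
- part_id=5: no t2 row matches, row kept with t2 columns NULL.
- part_id=8: 2 matching t2 row(s), so 2 row(s) emitted.
- part_id=9: 4 matching t2 row(s), so 4 row(s) emitted.
- part_id=9: 4 matching t2 row(s), so 4 row(s) emitted.
- part_id=NULL: no t2 row matches, row kept with t2 columns NULL.
- part_id=9: 4 matching t2 row(s), so 4 row(s) emitted.

(blue, Grace); (blue, Vik); (gold, Carol); (gold, Sara); (gold, Yara); (gold, Zane); (gold, NULL); (navy, NULL); (pink, Frank); (red, NULL); (NULL, Carol); (NULL, Carol); (NULL, Sara); (NULL, Sara); (NULL, Yara); (NULL, Yara); (NULL, Zane); (NULL, Zane)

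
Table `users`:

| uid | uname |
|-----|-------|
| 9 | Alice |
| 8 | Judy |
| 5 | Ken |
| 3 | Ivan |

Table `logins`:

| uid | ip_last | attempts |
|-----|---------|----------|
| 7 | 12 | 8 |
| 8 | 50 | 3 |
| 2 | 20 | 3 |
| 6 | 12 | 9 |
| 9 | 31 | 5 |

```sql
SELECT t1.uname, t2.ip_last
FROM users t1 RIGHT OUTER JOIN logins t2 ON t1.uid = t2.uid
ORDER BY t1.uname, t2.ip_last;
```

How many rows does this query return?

5

RIGHT JOIN keeps every row from `logins`; unmatched rows get NULL for `users`'s columns.
Matching on t1.uid = t2.uid.
- t1 (uid=9) pairs with 1 row(s) of t2.
- t1 (uid=8) pairs with 1 row(s) of t2.
- t1 (uid=5) has no partner in t2.
- t1 (uid=3) has no partner in t2.
- plus 3 unmatched t2 row(s), each kept with NULL t1 columns.
Total: 2 matched + 3 padded = 5 rows.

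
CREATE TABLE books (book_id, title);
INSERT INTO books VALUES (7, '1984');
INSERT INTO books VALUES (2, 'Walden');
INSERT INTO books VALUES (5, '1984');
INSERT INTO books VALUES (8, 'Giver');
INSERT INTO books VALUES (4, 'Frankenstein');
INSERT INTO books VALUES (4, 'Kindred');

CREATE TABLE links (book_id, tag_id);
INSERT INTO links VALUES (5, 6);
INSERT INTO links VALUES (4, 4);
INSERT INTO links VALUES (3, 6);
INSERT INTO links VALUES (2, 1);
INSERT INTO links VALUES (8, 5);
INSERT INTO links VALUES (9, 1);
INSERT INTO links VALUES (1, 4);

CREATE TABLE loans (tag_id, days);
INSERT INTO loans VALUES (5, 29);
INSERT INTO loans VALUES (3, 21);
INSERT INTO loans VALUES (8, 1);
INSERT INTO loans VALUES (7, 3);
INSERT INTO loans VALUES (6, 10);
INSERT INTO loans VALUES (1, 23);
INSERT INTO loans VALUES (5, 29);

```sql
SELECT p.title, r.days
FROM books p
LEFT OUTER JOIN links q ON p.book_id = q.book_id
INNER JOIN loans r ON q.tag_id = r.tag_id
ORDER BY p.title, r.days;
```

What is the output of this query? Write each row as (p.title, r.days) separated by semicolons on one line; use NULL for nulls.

(1984, 10); (Giver, 29); (Giver, 29); (Walden, 23)

Joins associate left-to-right: books LEFT JOIN links on book_id gives 6 intermediate row(s).
Then INNER JOIN `loans r` on tag_id: keep only rows whose q.tag_id appears in r.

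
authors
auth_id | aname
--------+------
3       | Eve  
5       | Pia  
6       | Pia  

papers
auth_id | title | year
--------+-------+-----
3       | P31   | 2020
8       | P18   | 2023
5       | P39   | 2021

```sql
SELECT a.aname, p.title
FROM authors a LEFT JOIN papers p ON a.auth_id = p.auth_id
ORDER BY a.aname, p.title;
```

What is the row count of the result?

LEFT JOIN keeps every row from `authors`; unmatched rows get NULL for `papers`'s columns.
Matching on a.auth_id = p.auth_id.
- a[0] auth_id=3 → 1 match(es) in p → 1 row(s).
- a[1] auth_id=5 → 1 match(es) in p → 1 row(s).
- a[2] auth_id=6 → no match; kept with NULLs on the p side.
Total: 2 matched + 1 padded = 3 rows.

3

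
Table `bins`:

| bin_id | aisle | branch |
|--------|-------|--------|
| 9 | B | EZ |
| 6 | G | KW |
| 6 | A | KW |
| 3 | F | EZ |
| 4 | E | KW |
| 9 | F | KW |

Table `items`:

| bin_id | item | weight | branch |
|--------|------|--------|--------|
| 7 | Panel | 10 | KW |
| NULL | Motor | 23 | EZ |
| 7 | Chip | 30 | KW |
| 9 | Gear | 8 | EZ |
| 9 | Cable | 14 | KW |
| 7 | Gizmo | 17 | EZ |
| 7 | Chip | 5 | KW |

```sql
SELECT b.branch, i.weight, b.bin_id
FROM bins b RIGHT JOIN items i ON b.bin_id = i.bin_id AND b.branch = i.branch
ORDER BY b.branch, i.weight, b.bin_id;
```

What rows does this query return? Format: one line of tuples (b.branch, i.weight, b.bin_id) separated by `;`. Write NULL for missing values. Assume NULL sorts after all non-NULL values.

(EZ, 8, 9); (KW, 14, 9); (NULL, 5, NULL); (NULL, 10, NULL); (NULL, 17, NULL); (NULL, 23, NULL); (NULL, 30, NULL)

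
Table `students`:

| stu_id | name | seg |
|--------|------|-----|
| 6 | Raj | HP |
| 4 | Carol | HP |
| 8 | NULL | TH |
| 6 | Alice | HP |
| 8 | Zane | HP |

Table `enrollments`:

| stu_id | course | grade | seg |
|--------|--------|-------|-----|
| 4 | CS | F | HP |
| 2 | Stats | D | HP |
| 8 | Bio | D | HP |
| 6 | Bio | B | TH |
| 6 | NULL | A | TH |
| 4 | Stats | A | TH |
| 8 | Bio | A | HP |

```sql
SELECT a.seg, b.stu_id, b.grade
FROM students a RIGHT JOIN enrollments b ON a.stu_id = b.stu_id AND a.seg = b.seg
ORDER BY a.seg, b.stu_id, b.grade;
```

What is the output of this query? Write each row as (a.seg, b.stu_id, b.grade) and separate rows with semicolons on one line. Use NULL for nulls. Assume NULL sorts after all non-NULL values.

(HP, 4, F); (HP, 8, A); (HP, 8, D); (NULL, 2, D); (NULL, 4, A); (NULL, 6, A); (NULL, 6, B)

RIGHT JOIN keeps every row from `enrollments`; unmatched rows get NULL for `students`'s columns.
Matching on a.stu_id = b.stu_id AND a.seg = b.seg.
- a (stu_id=6, seg=HP) has no partner in b.
- a (stu_id=4, seg=HP) pairs with 1 row(s) of b.
- a (stu_id=8, seg=TH) has no partner in b.
- a (stu_id=6, seg=HP) has no partner in b.
- a (stu_id=8, seg=HP) pairs with 2 row(s) of b.
- 4 row(s) from b found no a partner → padded with NULL.
After projecting and ordering:
a.seg | b.stu_id | b.grade
HP | 4 | F
HP | 8 | A
HP | 8 | D
NULL | 2 | D
NULL | 4 | A
NULL | 6 | A
NULL | 6 | B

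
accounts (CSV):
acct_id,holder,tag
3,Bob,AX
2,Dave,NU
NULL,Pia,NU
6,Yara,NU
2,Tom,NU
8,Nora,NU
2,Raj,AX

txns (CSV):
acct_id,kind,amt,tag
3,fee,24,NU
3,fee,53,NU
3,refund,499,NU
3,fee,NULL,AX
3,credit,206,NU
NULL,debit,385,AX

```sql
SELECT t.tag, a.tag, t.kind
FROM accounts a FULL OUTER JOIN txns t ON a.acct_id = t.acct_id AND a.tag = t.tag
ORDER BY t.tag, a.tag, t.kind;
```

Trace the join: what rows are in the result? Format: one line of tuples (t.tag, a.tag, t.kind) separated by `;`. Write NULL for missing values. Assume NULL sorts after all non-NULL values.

FULL OUTER JOIN keeps every row from both sides; unmatched rows get NULL for the other side's columns.
Matching on a.acct_id = t.acct_id AND a.tag = t.tag. A NULL in a compared column never satisfies the condition.
Matched pairs: 1; unmatched a rows kept: 6; unmatched t rows kept: 5.

(AX, AX, fee); (AX, NULL, debit); (NU, NULL, credit); (NU, NULL, fee); (NU, NULL, fee); (NU, NULL, refund); (NULL, AX, NULL); (NULL, NU, NULL); (NULL, NU, NULL); (NULL, NU, NULL); (NULL, NU, NULL); (NULL, NU, NULL)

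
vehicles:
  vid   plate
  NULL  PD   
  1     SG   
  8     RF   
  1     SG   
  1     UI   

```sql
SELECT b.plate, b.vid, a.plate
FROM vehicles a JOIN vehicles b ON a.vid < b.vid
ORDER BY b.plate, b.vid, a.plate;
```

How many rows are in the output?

3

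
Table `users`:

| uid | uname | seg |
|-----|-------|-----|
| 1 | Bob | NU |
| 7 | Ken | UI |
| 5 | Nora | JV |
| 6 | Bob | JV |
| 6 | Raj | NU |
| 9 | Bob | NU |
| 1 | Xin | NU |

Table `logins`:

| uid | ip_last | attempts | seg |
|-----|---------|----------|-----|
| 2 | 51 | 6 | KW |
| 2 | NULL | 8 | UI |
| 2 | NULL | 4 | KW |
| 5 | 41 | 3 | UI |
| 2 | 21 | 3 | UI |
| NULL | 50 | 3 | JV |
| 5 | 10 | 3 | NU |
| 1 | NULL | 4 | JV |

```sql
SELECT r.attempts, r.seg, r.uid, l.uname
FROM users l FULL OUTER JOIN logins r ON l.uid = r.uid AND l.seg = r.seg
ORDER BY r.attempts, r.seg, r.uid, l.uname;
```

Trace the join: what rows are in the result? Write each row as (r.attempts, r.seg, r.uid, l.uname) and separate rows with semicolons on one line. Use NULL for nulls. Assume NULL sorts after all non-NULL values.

(3, JV, NULL, NULL); (3, NU, 5, NULL); (3, UI, 2, NULL); (3, UI, 5, NULL); (4, JV, 1, NULL); (4, KW, 2, NULL); (6, KW, 2, NULL); (8, UI, 2, NULL); (NULL, NULL, NULL, Bob); (NULL, NULL, NULL, Bob); (NULL, NULL, NULL, Bob); (NULL, NULL, NULL, Ken); (NULL, NULL, NULL, Nora); (NULL, NULL, NULL, Raj); (NULL, NULL, NULL, Xin)

FULL OUTER JOIN keeps every row from both sides; unmatched rows get NULL for the other side's columns.
Matching on l.uid = r.uid AND l.seg = r.seg. A NULL in a compared column never satisfies the condition.
Matched pairs: 0; unmatched l rows kept: 7; unmatched r rows kept: 8.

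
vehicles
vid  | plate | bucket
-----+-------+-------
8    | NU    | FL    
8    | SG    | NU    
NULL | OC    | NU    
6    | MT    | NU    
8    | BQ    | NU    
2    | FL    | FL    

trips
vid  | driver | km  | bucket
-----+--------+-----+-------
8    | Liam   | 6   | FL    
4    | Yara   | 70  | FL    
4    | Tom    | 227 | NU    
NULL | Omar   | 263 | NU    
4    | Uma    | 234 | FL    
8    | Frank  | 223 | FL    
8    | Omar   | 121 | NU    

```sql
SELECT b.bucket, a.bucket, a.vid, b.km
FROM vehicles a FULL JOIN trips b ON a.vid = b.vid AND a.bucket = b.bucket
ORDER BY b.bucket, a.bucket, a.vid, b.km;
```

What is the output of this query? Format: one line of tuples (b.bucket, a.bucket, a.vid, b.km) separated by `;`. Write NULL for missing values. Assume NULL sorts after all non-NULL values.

FULL OUTER JOIN keeps every row from both sides; unmatched rows get NULL for the other side's columns.
Matching on a.vid = b.vid AND a.bucket = b.bucket. A NULL in a compared column never satisfies the condition.
- vid=8, bucket=FL: 2 matching b row(s), so 2 row(s) emitted.
- vid=8, bucket=NU: 1 matching b row(s), so 1 row(s) emitted.
- vid=NULL, bucket=NU: no b row matches, row kept with b columns NULL.
- vid=6, bucket=NU: no b row matches, row kept with b columns NULL.
- vid=8, bucket=NU: 1 matching b row(s), so 1 row(s) emitted.
- vid=2, bucket=FL: no b row matches, row kept with b columns NULL.
- plus 4 unmatched b row(s), each kept with NULL a columns.

(FL, FL, 8, 6); (FL, FL, 8, 223); (FL, NULL, NULL, 70); (FL, NULL, NULL, 234); (NU, NU, 8, 121); (NU, NU, 8, 121); (NU, NULL, NULL, 227); (NU, NULL, NULL, 263); (NULL, FL, 2, NULL); (NULL, NU, 6, NULL); (NULL, NU, NULL, NULL)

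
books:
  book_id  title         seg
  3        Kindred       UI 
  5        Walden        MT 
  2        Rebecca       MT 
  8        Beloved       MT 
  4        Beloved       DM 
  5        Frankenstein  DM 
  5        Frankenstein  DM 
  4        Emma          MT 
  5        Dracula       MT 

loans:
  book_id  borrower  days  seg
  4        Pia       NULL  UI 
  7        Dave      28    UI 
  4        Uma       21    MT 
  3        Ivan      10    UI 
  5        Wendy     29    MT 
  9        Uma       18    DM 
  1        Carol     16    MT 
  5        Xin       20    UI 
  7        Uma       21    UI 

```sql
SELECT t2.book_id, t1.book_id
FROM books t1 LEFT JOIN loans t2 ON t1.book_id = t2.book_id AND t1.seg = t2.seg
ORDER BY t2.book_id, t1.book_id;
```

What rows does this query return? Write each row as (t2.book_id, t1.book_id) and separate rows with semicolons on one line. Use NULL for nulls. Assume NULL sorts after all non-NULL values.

(3, 3); (4, 4); (5, 5); (5, 5); (NULL, 2); (NULL, 4); (NULL, 5); (NULL, 5); (NULL, 8)

LEFT JOIN keeps every row from `books`; unmatched rows get NULL for `loans`'s columns.
Matching on t1.book_id = t2.book_id AND t1.seg = t2.seg.
- t1[0] book_id=3, seg=UI → 1 match(es) in t2 → 1 row(s).
- t1[1] book_id=5, seg=MT → 1 match(es) in t2 → 1 row(s).
- t1[2] book_id=2, seg=MT → no match; kept with NULLs on the t2 side.
- t1[3] book_id=8, seg=MT → no match; kept with NULLs on the t2 side.
- t1[4] book_id=4, seg=DM → no match; kept with NULLs on the t2 side.
- t1[5] book_id=5, seg=DM → no match; kept with NULLs on the t2 side.
- t1[6] book_id=5, seg=DM → no match; kept with NULLs on the t2 side.
- t1[7] book_id=4, seg=MT → 1 match(es) in t2 → 1 row(s).
- t1[8] book_id=5, seg=MT → 1 match(es) in t2 → 1 row(s).
After projecting and ordering:
t2.book_id | t1.book_id
3 | 3
4 | 4
5 | 5
5 | 5
NULL | 2
NULL | 4
NULL | 5
NULL | 5
NULL | 8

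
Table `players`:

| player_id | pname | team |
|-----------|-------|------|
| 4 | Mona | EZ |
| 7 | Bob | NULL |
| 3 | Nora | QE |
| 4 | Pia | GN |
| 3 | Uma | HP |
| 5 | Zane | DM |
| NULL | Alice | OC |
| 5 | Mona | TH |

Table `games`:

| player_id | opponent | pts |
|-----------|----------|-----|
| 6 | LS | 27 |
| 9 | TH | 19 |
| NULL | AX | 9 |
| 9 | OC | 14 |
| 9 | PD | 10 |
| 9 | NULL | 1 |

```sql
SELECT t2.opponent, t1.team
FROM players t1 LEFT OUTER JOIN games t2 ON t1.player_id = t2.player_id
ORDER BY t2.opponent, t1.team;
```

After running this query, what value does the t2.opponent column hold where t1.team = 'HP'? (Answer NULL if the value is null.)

NULL

LEFT JOIN keeps every row from `players`; unmatched rows get NULL for `games`'s columns.
Matching on t1.player_id = t2.player_id. A NULL in a compared column never satisfies the condition.
- t1 (player_id=4) has no partner → padded with NULL.
- t1 (player_id=7) has no partner → padded with NULL.
- t1 (player_id=3) has no partner → padded with NULL.
- t1 (player_id=4) has no partner → padded with NULL.
- t1 (player_id=3) has no partner → padded with NULL.
- t1 (player_id=5) has no partner → padded with NULL.
- t1 (player_id=NULL) has no partner → padded with NULL.
- t1 (player_id=5) has no partner → padded with NULL.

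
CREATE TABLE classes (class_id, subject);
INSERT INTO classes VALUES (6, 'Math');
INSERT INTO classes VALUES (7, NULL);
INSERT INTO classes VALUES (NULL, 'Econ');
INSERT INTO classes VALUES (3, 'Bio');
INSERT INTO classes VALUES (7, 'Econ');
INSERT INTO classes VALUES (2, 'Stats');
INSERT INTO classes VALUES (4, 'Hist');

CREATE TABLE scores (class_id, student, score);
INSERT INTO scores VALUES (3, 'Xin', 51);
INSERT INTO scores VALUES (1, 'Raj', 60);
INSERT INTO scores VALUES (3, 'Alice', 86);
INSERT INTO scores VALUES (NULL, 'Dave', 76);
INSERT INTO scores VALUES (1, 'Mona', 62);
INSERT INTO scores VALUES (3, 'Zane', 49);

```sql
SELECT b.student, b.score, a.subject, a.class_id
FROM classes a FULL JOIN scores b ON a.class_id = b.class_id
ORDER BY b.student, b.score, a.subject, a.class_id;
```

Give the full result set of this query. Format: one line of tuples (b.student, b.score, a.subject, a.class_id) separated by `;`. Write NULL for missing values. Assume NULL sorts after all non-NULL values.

(Alice, 86, Bio, 3); (Dave, 76, NULL, NULL); (Mona, 62, NULL, NULL); (Raj, 60, NULL, NULL); (Xin, 51, Bio, 3); (Zane, 49, Bio, 3); (NULL, NULL, Econ, 7); (NULL, NULL, Econ, NULL); (NULL, NULL, Hist, 4); (NULL, NULL, Math, 6); (NULL, NULL, Stats, 2); (NULL, NULL, NULL, 7)

FULL OUTER JOIN keeps every row from both sides; unmatched rows get NULL for the other side's columns.
Matching on a.class_id = b.class_id. A NULL in a compared column never satisfies the condition.
Matched pairs: 3; unmatched a rows kept: 6; unmatched b rows kept: 3.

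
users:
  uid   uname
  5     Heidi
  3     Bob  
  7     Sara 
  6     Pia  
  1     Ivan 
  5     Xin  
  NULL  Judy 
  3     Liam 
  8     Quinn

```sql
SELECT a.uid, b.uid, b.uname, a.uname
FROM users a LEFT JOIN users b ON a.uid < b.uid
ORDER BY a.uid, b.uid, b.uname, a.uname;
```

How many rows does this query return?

28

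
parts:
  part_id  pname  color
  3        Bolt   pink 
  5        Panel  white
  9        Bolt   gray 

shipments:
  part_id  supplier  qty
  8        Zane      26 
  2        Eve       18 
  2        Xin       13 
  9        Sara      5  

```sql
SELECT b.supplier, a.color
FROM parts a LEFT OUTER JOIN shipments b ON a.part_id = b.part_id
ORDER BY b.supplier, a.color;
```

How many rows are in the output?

3

LEFT JOIN keeps every row from `parts`; unmatched rows get NULL for `shipments`'s columns.
Matching on a.part_id = b.part_id.
- a[0] part_id=3 → no match; kept with NULLs on the b side.
- a[1] part_id=5 → no match; kept with NULLs on the b side.
- a[2] part_id=9 → 1 match(es) in b → 1 row(s).
Total: 1 matched + 2 padded = 3 rows.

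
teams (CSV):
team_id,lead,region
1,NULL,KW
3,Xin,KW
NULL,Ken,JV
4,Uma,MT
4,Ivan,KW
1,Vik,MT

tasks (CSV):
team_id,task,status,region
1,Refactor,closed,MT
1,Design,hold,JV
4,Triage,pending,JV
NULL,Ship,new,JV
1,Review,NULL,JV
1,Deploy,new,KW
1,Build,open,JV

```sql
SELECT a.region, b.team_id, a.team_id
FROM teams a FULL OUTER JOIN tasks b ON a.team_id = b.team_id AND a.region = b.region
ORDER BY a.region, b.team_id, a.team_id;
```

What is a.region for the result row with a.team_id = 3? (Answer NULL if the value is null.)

KW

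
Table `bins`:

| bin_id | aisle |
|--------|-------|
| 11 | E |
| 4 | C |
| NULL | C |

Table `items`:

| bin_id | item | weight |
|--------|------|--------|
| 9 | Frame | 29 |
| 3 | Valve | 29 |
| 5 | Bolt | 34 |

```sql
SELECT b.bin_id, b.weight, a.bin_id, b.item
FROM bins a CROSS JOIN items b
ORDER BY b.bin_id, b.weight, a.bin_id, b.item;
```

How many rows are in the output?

9

CROSS JOIN pairs every row of `bins` with every row of `items`: 3 × 3 = 9 rows.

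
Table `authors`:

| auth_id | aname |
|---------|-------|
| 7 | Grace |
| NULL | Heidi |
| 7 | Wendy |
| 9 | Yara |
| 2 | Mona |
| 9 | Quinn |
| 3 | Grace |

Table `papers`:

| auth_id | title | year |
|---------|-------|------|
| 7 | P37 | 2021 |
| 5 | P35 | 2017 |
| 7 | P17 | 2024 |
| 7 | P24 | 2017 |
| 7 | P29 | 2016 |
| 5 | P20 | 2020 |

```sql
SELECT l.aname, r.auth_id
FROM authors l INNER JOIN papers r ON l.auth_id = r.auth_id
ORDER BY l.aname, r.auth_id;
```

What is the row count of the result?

INNER JOIN keeps only pairs where the ON condition holds.
Matching on l.auth_id = r.auth_id. A NULL in a compared column never satisfies the condition.
- l (auth_id=7) pairs with 4 row(s) of r.
- l (auth_id=NULL) has no partner → excluded.
- l (auth_id=7) pairs with 4 row(s) of r.
- l (auth_id=9) has no partner → excluded.
- l (auth_id=2) has no partner → excluded.
- l (auth_id=9) has no partner → excluded.
- l (auth_id=3) has no partner → excluded.
Total: 8 rows.

8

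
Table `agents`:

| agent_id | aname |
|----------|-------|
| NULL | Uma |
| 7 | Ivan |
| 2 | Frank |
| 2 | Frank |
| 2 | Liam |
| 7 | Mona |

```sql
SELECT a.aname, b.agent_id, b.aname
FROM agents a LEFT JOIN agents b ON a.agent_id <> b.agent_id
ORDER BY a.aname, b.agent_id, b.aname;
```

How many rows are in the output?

13

LEFT JOIN keeps every row from `agents a`; unmatched rows get NULL for `agents b`'s columns.
Matching on a.agent_id <> b.agent_id. A NULL in a compared column never satisfies the condition.
Matched pairs: 12; unmatched a rows kept: 1.
Total: 12 matched + 1 padded = 13 rows.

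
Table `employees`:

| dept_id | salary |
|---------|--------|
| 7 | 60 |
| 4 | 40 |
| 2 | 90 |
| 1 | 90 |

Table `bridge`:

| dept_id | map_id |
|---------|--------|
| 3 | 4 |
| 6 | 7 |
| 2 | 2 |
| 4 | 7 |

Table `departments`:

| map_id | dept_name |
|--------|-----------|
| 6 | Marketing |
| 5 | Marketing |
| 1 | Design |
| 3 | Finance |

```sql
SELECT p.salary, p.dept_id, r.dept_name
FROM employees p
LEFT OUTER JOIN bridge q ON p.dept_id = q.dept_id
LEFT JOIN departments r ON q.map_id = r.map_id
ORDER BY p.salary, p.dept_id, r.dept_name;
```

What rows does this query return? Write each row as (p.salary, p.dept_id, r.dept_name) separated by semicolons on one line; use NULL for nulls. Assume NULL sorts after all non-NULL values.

Step 1 — p LEFT JOIN q on dept_id → 4 row(s).
Then LEFT JOIN `departments r` on map_id: each of those 4 rows is kept; rows whose q.map_id has no match in r get NULL for r's columns.

(40, 4, NULL); (60, 7, NULL); (90, 1, NULL); (90, 2, NULL)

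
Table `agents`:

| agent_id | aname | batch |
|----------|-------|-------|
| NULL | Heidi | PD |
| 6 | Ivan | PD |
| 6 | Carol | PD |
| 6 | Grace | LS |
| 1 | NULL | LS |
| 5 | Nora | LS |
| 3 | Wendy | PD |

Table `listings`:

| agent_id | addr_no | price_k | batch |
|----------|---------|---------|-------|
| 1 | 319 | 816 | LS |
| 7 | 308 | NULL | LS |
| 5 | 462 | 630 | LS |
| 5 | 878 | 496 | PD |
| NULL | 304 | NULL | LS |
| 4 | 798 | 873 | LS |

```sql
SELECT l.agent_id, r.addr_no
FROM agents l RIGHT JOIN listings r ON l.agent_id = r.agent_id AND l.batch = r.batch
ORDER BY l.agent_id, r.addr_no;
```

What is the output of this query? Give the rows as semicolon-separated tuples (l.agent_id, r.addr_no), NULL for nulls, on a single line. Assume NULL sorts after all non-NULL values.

RIGHT JOIN keeps every row from `listings`; unmatched rows get NULL for `agents`'s columns.
Matching on l.agent_id = r.agent_id AND l.batch = r.batch. A NULL in a compared column never satisfies the condition.
- l (agent_id=NULL, batch=PD) has no partner in r.
- l (agent_id=6, batch=PD) has no partner in r.
- l (agent_id=6, batch=PD) has no partner in r.
- l (agent_id=6, batch=LS) has no partner in r.
- l (agent_id=1, batch=LS) pairs with 1 row(s) of r.
- l (agent_id=5, batch=LS) pairs with 1 row(s) of r.
- l (agent_id=3, batch=PD) has no partner in r.
- 4 r row(s) had no l match → kept, l columns NULL.
After projecting and ordering:
l.agent_id | r.addr_no
1 | 319
5 | 462
NULL | 304
NULL | 308
NULL | 798
NULL | 878

(1, 319); (5, 462); (NULL, 304); (NULL, 308); (NULL, 798); (NULL, 878)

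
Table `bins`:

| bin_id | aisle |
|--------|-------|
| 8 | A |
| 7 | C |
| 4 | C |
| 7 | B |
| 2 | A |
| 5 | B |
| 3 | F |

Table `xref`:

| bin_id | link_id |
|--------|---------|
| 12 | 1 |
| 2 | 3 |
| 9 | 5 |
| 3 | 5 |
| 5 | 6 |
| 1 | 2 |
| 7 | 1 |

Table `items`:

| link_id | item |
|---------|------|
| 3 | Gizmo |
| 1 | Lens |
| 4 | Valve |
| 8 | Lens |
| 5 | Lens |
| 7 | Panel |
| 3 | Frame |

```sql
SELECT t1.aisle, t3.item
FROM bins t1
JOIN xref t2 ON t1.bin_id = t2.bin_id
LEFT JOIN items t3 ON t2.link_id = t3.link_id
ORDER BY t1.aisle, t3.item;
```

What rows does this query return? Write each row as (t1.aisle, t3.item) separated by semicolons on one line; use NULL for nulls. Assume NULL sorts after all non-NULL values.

Evaluate left to right. First `bins t1 INNER JOIN xref t2` on bin_id: 5 row(s).
Then LEFT JOIN `items t3` on link_id: each of those 5 rows is kept; rows whose t2.link_id has no match in t3 get NULL for t3's columns.

(A, Frame); (A, Gizmo); (B, Lens); (B, NULL); (C, Lens); (F, Lens)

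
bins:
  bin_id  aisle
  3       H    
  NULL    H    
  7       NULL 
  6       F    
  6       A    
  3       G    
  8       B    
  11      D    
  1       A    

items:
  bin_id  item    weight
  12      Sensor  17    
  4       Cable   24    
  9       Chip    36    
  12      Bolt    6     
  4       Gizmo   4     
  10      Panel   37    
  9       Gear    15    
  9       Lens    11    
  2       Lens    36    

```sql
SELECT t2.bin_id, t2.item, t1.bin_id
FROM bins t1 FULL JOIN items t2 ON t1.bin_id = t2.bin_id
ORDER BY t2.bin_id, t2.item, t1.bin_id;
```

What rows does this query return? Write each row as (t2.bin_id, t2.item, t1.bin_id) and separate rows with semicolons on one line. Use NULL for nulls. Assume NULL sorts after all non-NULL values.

FULL OUTER JOIN keeps every row from both sides; unmatched rows get NULL for the other side's columns.
Matching on t1.bin_id = t2.bin_id. A NULL in a compared column never satisfies the condition.
- t1[0] bin_id=3 → no match; kept with NULLs on the t2 side.
- t1[1] bin_id=NULL → no match; kept with NULLs on the t2 side.
- t1[2] bin_id=7 → no match; kept with NULLs on the t2 side.
- t1[3] bin_id=6 → no match; kept with NULLs on the t2 side.
- t1[4] bin_id=6 → no match; kept with NULLs on the t2 side.
- t1[5] bin_id=3 → no match; kept with NULLs on the t2 side.
- t1[6] bin_id=8 → no match; kept with NULLs on the t2 side.
- t1[7] bin_id=11 → no match; kept with NULLs on the t2 side.
- t1[8] bin_id=1 → no match; kept with NULLs on the t2 side.
- 9 t2 row(s) had no t1 match → kept, t1 columns NULL.

(2, Lens, NULL); (4, Cable, NULL); (4, Gizmo, NULL); (9, Chip, NULL); (9, Gear, NULL); (9, Lens, NULL); (10, Panel, NULL); (12, Bolt, NULL); (12, Sensor, NULL); (NULL, NULL, 1); (NULL, NULL, 3); (NULL, NULL, 3); (NULL, NULL, 6); (NULL, NULL, 6); (NULL, NULL, 7); (NULL, NULL, 8); (NULL, NULL, 11); (NULL, NULL, NULL)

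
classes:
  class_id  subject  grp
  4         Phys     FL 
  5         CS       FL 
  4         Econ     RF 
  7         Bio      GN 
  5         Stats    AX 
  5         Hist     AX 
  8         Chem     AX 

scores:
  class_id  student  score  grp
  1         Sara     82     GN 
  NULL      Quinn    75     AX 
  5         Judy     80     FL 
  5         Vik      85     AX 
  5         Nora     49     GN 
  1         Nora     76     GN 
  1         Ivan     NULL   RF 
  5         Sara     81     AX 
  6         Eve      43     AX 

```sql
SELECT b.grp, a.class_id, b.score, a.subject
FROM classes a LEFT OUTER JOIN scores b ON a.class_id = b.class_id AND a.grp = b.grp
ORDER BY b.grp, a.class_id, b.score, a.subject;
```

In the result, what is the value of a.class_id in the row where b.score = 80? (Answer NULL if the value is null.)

5

LEFT JOIN keeps every row from `classes`; unmatched rows get NULL for `scores`'s columns.
Matching on a.class_id = b.class_id AND a.grp = b.grp. A NULL in a compared column never satisfies the condition.
- class_id=4, grp=FL: no b row matches, row kept with b columns NULL.
- class_id=5, grp=FL: 1 matching b row(s), so 1 row(s) emitted.
- class_id=4, grp=RF: no b row matches, row kept with b columns NULL.
- class_id=7, grp=GN: no b row matches, row kept with b columns NULL.
- class_id=5, grp=AX: 2 matching b row(s), so 2 row(s) emitted.
- class_id=5, grp=AX: 2 matching b row(s), so 2 row(s) emitted.
- class_id=8, grp=AX: no b row matches, row kept with b columns NULL.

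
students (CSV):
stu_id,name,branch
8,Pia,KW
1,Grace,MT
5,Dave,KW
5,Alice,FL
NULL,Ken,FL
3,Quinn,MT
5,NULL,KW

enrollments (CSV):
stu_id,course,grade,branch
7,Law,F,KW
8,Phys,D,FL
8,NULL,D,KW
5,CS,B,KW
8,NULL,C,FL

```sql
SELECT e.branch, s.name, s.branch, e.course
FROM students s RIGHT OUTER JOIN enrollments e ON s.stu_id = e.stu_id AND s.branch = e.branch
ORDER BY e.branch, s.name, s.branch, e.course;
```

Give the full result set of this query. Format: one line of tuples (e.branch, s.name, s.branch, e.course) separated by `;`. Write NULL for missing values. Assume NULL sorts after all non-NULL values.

(FL, NULL, NULL, Phys); (FL, NULL, NULL, NULL); (KW, Dave, KW, CS); (KW, Pia, KW, NULL); (KW, NULL, KW, CS); (KW, NULL, NULL, Law)

RIGHT JOIN keeps every row from `enrollments`; unmatched rows get NULL for `students`'s columns.
Matching on s.stu_id = e.stu_id AND s.branch = e.branch. A NULL in a compared column never satisfies the condition.
- stu_id=8, branch=KW: 1 matching e row(s), so 1 row(s) emitted.
- stu_id=1, branch=MT: no matching e row.
- stu_id=5, branch=KW: 1 matching e row(s), so 1 row(s) emitted.
- stu_id=5, branch=FL: no matching e row.
- stu_id=NULL, branch=FL: no matching e row.
- stu_id=3, branch=MT: no matching e row.
- stu_id=5, branch=KW: 1 matching e row(s), so 1 row(s) emitted.
- 3 row(s) from e found no s partner → padded with NULL.
After projecting and ordering:
e.branch | s.name | s.branch | e.course
FL | NULL | NULL | Phys
FL | NULL | NULL | NULL
KW | Dave | KW | CS
KW | Pia | KW | NULL
KW | NULL | KW | CS
KW | NULL | NULL | Law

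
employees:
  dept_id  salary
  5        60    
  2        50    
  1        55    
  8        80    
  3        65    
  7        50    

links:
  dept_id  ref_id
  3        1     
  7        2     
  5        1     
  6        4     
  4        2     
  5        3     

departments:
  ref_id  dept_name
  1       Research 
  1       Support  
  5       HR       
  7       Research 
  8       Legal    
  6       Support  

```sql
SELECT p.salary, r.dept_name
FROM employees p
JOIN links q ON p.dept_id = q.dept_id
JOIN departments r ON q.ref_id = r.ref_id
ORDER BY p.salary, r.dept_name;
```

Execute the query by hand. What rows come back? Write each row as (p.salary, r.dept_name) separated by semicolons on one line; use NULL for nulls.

Joins associate left-to-right: employees INNER JOIN links on dept_id gives 4 intermediate row(s).
Then INNER JOIN `departments r` on ref_id: keep only rows whose q.ref_id appears in r.

(60, Research); (60, Support); (65, Research); (65, Support)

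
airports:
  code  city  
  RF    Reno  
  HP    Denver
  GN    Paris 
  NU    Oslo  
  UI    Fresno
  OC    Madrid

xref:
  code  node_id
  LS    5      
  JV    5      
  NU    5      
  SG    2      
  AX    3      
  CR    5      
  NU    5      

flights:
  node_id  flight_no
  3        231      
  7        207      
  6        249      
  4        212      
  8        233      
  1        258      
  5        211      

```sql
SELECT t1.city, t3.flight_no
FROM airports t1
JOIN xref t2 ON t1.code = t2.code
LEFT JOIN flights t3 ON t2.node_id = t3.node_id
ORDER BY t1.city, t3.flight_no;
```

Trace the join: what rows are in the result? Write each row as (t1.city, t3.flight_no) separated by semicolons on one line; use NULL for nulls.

Evaluate left to right. First `airports t1 INNER JOIN xref t2` on code: 2 row(s).
Then LEFT JOIN `flights t3` on node_id: each of those 2 rows is kept; rows whose t2.node_id has no match in t3 get NULL for t3's columns.

(Oslo, 211); (Oslo, 211)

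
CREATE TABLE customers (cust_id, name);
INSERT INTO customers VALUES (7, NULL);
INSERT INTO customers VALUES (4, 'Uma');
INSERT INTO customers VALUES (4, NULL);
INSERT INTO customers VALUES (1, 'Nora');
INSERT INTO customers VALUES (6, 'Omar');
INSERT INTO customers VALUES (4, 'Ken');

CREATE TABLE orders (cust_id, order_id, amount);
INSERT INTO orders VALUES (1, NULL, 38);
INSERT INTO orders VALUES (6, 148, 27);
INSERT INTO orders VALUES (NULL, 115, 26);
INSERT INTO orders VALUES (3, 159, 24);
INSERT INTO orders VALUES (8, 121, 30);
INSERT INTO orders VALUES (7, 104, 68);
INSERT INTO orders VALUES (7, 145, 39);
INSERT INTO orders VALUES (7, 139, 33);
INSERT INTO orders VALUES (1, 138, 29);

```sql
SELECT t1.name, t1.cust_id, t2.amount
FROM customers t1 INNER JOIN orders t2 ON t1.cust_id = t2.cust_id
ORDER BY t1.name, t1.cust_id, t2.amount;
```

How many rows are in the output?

6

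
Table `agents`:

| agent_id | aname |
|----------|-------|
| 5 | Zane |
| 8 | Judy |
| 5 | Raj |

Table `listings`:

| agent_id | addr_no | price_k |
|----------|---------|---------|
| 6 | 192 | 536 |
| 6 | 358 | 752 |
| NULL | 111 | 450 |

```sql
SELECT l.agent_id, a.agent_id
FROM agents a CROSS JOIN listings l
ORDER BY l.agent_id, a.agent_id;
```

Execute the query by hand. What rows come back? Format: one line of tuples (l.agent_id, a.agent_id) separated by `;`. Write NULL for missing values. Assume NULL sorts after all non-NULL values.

(6, 5); (6, 5); (6, 5); (6, 5); (6, 8); (6, 8); (NULL, 5); (NULL, 5); (NULL, 8)

CROSS JOIN pairs every row of `agents` with every row of `listings`: 3 × 3 = 9 rows.
After projecting and ordering:
l.agent_id | a.agent_id
6 | 5
6 | 5
6 | 5
6 | 5
6 | 8
6 | 8
NULL | 5
NULL | 5
NULL | 8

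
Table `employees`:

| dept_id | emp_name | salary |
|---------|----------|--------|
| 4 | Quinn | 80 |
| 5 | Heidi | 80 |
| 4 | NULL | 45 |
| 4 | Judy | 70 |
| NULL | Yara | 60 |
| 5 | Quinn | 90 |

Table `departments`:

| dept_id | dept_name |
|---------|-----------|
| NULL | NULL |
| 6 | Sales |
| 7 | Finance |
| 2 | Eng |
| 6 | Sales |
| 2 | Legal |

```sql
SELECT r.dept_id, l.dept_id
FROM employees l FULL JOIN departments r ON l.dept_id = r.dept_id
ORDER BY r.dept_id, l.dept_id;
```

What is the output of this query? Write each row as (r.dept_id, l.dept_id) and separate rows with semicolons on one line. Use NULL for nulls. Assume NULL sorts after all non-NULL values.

FULL OUTER JOIN keeps every row from both sides; unmatched rows get NULL for the other side's columns.
Matching on l.dept_id = r.dept_id. A NULL in a compared column never satisfies the condition.
- l (dept_id=4) has no partner → padded with NULL.
- l (dept_id=5) has no partner → padded with NULL.
- l (dept_id=4) has no partner → padded with NULL.
- l (dept_id=4) has no partner → padded with NULL.
- l (dept_id=NULL) has no partner → padded with NULL.
- l (dept_id=5) has no partner → padded with NULL.
- 6 r row(s) had no l match → kept, l columns NULL.

(2, NULL); (2, NULL); (6, NULL); (6, NULL); (7, NULL); (NULL, 4); (NULL, 4); (NULL, 4); (NULL, 5); (NULL, 5); (NULL, NULL); (NULL, NULL)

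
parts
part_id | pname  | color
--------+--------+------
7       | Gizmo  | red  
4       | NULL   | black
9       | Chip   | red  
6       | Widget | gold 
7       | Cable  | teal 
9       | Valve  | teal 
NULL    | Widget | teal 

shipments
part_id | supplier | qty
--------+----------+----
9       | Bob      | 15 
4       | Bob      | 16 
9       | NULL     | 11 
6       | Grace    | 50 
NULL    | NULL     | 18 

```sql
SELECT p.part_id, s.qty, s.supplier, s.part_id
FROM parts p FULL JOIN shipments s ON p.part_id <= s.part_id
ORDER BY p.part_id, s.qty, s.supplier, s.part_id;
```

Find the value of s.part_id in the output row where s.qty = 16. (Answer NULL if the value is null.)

FULL OUTER JOIN keeps every row from both sides; unmatched rows get NULL for the other side's columns.
Matching on p.part_id <= s.part_id. A NULL in a compared column never satisfies the condition.
- part_id=7: 2 matching s row(s), so 2 row(s) emitted.
- part_id=4: 4 matching s row(s), so 4 row(s) emitted.
- part_id=9: 2 matching s row(s), so 2 row(s) emitted.
- part_id=6: 3 matching s row(s), so 3 row(s) emitted.
- part_id=7: 2 matching s row(s), so 2 row(s) emitted.
- part_id=9: 2 matching s row(s), so 2 row(s) emitted.
- part_id=NULL: no s row matches, row kept with s columns NULL.
- 1 row(s) from s found no p partner → padded with NULL.

4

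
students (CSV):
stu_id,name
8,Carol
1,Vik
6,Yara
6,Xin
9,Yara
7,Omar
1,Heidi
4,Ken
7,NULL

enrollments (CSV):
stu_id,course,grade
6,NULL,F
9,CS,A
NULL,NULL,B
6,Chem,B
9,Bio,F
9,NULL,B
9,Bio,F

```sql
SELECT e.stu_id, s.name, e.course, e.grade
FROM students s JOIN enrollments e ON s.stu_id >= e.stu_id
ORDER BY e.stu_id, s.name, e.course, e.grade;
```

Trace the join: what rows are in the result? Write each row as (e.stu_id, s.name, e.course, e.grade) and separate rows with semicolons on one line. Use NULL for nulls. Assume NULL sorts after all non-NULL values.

INNER JOIN keeps only pairs where the ON condition holds.
Matching on s.stu_id >= e.stu_id. A NULL in a compared column never satisfies the condition.
- s (stu_id=8) pairs with 2 row(s) of e.
- s (stu_id=1) has no partner → excluded.
- s (stu_id=6) pairs with 2 row(s) of e.
- s (stu_id=6) pairs with 2 row(s) of e.
- s (stu_id=9) pairs with 6 row(s) of e.
- s (stu_id=7) pairs with 2 row(s) of e.
- s (stu_id=1) has no partner → excluded.
- s (stu_id=4) has no partner → excluded.
- s (stu_id=7) pairs with 2 row(s) of e.

(6, Carol, Chem, B); (6, Carol, NULL, F); (6, Omar, Chem, B); (6, Omar, NULL, F); (6, Xin, Chem, B); (6, Xin, NULL, F); (6, Yara, Chem, B); (6, Yara, Chem, B); (6, Yara, NULL, F); (6, Yara, NULL, F); (6, NULL, Chem, B); (6, NULL, NULL, F); (9, Yara, Bio, F); (9, Yara, Bio, F); (9, Yara, CS, A); (9, Yara, NULL, B)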